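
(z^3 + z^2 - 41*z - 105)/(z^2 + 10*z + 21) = (z^2 - 2*z - 35)/(z + 7)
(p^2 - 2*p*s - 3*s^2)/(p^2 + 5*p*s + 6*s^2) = (p^2 - 2*p*s - 3*s^2)/(p^2 + 5*p*s + 6*s^2)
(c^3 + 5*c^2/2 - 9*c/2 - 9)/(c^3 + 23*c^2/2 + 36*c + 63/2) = (c - 2)/(c + 7)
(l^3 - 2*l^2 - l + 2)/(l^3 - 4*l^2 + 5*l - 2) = (l + 1)/(l - 1)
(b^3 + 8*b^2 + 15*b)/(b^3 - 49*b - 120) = b/(b - 8)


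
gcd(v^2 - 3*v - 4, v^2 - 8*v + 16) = v - 4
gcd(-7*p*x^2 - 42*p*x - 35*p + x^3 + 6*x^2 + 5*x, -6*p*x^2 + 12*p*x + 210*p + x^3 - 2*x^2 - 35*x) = x + 5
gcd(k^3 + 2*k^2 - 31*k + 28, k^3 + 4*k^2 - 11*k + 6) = k - 1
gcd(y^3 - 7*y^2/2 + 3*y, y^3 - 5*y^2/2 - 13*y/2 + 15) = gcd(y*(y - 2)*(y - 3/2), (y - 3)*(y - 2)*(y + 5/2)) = y - 2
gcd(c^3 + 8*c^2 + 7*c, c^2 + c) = c^2 + c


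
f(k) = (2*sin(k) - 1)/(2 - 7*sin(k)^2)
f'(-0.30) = 4.64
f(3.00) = -0.39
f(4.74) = 0.60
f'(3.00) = -0.66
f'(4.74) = 0.04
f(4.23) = 0.79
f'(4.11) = -1.87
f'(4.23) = -1.04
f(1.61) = -0.20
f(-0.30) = -1.15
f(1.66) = -0.20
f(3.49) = -1.42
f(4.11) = 0.96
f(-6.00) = -0.30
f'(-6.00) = 0.54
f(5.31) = 0.95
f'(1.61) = -0.01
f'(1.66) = -0.01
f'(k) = 2*cos(k)/(2 - 7*sin(k)^2) + 14*(2*sin(k) - 1)*sin(k)*cos(k)/(2 - 7*sin(k)^2)^2 = 2*(7*sin(k)^2 - 7*sin(k) + 2)*cos(k)/(7*sin(k)^2 - 2)^2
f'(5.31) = 1.83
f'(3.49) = -6.98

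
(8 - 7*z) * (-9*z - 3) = 63*z^2 - 51*z - 24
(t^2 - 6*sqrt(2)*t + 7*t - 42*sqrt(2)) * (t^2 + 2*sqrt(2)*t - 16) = t^4 - 4*sqrt(2)*t^3 + 7*t^3 - 40*t^2 - 28*sqrt(2)*t^2 - 280*t + 96*sqrt(2)*t + 672*sqrt(2)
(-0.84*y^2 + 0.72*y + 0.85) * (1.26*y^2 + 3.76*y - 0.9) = -1.0584*y^4 - 2.2512*y^3 + 4.5342*y^2 + 2.548*y - 0.765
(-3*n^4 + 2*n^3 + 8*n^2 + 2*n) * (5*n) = -15*n^5 + 10*n^4 + 40*n^3 + 10*n^2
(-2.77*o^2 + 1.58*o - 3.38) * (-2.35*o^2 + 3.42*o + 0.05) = 6.5095*o^4 - 13.1864*o^3 + 13.2081*o^2 - 11.4806*o - 0.169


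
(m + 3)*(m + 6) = m^2 + 9*m + 18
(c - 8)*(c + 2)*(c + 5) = c^3 - c^2 - 46*c - 80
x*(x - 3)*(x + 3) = x^3 - 9*x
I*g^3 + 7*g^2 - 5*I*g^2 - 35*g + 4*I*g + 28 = (g - 4)*(g - 7*I)*(I*g - I)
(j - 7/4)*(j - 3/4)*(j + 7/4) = j^3 - 3*j^2/4 - 49*j/16 + 147/64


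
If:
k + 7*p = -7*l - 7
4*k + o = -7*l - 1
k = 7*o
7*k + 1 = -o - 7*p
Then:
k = 35/72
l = -31/72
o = 5/72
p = -23/36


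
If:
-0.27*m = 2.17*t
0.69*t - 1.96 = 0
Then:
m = -22.83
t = 2.84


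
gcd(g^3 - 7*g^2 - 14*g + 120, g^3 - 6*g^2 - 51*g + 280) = g - 5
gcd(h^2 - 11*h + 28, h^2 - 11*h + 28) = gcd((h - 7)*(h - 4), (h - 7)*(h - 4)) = h^2 - 11*h + 28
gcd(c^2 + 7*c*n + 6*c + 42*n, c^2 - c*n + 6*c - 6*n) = c + 6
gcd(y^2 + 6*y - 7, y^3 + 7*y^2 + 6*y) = 1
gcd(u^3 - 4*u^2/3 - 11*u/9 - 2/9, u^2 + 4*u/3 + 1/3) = u + 1/3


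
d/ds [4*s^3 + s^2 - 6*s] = 12*s^2 + 2*s - 6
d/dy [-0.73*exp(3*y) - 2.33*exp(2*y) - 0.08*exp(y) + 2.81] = (-2.19*exp(2*y) - 4.66*exp(y) - 0.08)*exp(y)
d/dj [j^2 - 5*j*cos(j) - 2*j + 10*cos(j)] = 5*j*sin(j) + 2*j - 10*sin(j) - 5*cos(j) - 2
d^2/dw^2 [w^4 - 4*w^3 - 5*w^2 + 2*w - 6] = 12*w^2 - 24*w - 10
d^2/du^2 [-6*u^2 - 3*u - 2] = -12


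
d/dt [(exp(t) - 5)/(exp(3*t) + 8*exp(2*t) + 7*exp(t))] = (-2*exp(3*t) + 7*exp(2*t) + 80*exp(t) + 35)*exp(-t)/(exp(4*t) + 16*exp(3*t) + 78*exp(2*t) + 112*exp(t) + 49)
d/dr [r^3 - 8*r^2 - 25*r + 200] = 3*r^2 - 16*r - 25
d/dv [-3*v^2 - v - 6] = -6*v - 1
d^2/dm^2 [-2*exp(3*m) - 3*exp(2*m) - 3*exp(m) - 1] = (-18*exp(2*m) - 12*exp(m) - 3)*exp(m)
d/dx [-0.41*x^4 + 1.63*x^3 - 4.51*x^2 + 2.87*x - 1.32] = -1.64*x^3 + 4.89*x^2 - 9.02*x + 2.87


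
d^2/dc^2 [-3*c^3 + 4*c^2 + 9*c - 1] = 8 - 18*c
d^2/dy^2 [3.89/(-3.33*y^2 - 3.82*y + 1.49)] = (86.271642*y^2 + 98.966268*y - 3.89*(6.66*y + 3.82)*(13.32*y + 7.64) - 38.602026)/(3.33*y^2 + 3.82*y - 1.49)^3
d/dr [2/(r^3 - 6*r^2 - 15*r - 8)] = 6*(-r^2 + 4*r + 5)/(-r^3 + 6*r^2 + 15*r + 8)^2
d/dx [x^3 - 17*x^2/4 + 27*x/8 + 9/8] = 3*x^2 - 17*x/2 + 27/8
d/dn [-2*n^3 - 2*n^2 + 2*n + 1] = -6*n^2 - 4*n + 2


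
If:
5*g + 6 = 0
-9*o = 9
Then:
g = -6/5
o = -1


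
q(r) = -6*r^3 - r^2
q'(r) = -18*r^2 - 2*r = 2*r*(-9*r - 1)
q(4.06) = -418.02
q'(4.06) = -304.82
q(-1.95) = 40.69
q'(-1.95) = -64.54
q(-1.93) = 39.41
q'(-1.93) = -63.19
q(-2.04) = 46.78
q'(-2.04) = -70.83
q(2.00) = -52.00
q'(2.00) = -76.00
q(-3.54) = 253.64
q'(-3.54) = -218.49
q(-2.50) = 87.50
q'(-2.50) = -107.50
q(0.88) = -4.86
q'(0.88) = -15.70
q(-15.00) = 20025.00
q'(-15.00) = -4020.00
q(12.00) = -10512.00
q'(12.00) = -2616.00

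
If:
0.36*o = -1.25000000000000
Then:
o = -3.47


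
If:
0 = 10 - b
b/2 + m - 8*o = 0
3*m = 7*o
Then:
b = 10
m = 35/17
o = 15/17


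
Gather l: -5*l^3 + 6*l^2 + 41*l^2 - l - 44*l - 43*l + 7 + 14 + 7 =-5*l^3 + 47*l^2 - 88*l + 28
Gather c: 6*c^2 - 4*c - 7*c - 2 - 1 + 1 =6*c^2 - 11*c - 2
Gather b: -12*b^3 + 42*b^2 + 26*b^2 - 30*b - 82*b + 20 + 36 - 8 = -12*b^3 + 68*b^2 - 112*b + 48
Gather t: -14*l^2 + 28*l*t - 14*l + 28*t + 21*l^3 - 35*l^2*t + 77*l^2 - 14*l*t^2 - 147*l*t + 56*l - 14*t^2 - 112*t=21*l^3 + 63*l^2 + 42*l + t^2*(-14*l - 14) + t*(-35*l^2 - 119*l - 84)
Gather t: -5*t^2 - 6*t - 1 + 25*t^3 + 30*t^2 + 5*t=25*t^3 + 25*t^2 - t - 1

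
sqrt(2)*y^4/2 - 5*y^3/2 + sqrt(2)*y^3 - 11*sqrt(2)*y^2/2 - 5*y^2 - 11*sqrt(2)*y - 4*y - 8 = (y + 2)*(y - 4*sqrt(2))*(y + sqrt(2))*(sqrt(2)*y/2 + 1/2)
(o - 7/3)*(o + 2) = o^2 - o/3 - 14/3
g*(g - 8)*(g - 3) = g^3 - 11*g^2 + 24*g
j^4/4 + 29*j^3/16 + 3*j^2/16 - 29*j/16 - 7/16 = (j/4 + 1/4)*(j - 1)*(j + 1/4)*(j + 7)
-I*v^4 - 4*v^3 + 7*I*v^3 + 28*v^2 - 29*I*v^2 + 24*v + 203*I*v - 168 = (v - 7)*(v - 8*I)*(v + 3*I)*(-I*v + 1)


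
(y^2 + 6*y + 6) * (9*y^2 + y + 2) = 9*y^4 + 55*y^3 + 62*y^2 + 18*y + 12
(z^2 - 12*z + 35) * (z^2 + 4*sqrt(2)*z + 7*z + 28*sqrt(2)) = z^4 - 5*z^3 + 4*sqrt(2)*z^3 - 49*z^2 - 20*sqrt(2)*z^2 - 196*sqrt(2)*z + 245*z + 980*sqrt(2)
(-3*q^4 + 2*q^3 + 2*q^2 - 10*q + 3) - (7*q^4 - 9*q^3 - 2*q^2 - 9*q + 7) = -10*q^4 + 11*q^3 + 4*q^2 - q - 4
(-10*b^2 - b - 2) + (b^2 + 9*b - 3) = -9*b^2 + 8*b - 5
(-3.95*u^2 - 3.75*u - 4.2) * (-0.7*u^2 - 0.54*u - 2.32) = 2.765*u^4 + 4.758*u^3 + 14.129*u^2 + 10.968*u + 9.744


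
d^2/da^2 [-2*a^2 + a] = -4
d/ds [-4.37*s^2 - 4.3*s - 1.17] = -8.74*s - 4.3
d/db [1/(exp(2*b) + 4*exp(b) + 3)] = 2*(-exp(b) - 2)*exp(b)/(exp(2*b) + 4*exp(b) + 3)^2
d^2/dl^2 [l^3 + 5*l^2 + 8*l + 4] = 6*l + 10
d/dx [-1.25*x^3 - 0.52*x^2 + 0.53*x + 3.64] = -3.75*x^2 - 1.04*x + 0.53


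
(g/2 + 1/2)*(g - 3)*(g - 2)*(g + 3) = g^4/2 - g^3/2 - 11*g^2/2 + 9*g/2 + 9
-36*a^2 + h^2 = (-6*a + h)*(6*a + h)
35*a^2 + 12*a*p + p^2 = (5*a + p)*(7*a + p)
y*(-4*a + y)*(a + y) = -4*a^2*y - 3*a*y^2 + y^3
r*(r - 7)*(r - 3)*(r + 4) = r^4 - 6*r^3 - 19*r^2 + 84*r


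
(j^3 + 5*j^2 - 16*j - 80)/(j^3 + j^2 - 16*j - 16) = (j + 5)/(j + 1)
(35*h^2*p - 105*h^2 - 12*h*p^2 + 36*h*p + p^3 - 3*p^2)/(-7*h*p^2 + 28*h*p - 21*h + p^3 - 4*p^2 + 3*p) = (-5*h + p)/(p - 1)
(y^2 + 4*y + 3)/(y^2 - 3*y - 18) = (y + 1)/(y - 6)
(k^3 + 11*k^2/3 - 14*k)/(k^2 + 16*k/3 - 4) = k*(3*k - 7)/(3*k - 2)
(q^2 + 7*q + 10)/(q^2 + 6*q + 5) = (q + 2)/(q + 1)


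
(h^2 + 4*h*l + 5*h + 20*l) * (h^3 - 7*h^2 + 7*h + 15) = h^5 + 4*h^4*l - 2*h^4 - 8*h^3*l - 28*h^3 - 112*h^2*l + 50*h^2 + 200*h*l + 75*h + 300*l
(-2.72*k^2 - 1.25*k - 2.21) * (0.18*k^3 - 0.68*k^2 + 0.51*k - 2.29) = -0.4896*k^5 + 1.6246*k^4 - 0.935*k^3 + 7.0941*k^2 + 1.7354*k + 5.0609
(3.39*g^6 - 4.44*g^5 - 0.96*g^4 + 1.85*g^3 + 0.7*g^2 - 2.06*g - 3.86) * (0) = 0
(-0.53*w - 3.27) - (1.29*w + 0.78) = -1.82*w - 4.05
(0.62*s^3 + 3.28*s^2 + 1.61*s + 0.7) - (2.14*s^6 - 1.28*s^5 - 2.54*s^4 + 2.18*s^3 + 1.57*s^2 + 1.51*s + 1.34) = -2.14*s^6 + 1.28*s^5 + 2.54*s^4 - 1.56*s^3 + 1.71*s^2 + 0.1*s - 0.64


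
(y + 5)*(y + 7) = y^2 + 12*y + 35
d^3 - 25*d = d*(d - 5)*(d + 5)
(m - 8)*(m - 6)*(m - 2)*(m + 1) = m^4 - 15*m^3 + 60*m^2 - 20*m - 96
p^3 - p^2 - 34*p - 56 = (p - 7)*(p + 2)*(p + 4)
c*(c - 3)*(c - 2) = c^3 - 5*c^2 + 6*c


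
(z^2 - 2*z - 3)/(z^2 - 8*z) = (z^2 - 2*z - 3)/(z*(z - 8))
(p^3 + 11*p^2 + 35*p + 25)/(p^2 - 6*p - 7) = (p^2 + 10*p + 25)/(p - 7)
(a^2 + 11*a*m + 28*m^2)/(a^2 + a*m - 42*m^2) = (a + 4*m)/(a - 6*m)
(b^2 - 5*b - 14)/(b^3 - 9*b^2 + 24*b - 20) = (b^2 - 5*b - 14)/(b^3 - 9*b^2 + 24*b - 20)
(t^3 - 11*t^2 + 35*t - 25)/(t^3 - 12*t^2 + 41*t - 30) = (t - 5)/(t - 6)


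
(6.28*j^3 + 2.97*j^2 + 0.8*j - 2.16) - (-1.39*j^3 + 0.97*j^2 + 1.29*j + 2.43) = 7.67*j^3 + 2.0*j^2 - 0.49*j - 4.59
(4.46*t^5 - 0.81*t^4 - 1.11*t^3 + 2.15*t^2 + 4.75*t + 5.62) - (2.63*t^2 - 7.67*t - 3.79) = 4.46*t^5 - 0.81*t^4 - 1.11*t^3 - 0.48*t^2 + 12.42*t + 9.41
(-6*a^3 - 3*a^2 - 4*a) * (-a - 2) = 6*a^4 + 15*a^3 + 10*a^2 + 8*a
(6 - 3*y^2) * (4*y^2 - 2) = -12*y^4 + 30*y^2 - 12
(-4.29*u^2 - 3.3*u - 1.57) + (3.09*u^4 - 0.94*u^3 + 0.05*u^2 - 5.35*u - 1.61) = 3.09*u^4 - 0.94*u^3 - 4.24*u^2 - 8.65*u - 3.18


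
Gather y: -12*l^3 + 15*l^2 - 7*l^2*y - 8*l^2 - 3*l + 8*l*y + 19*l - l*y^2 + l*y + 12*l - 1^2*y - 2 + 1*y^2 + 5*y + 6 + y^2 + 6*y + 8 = -12*l^3 + 7*l^2 + 28*l + y^2*(2 - l) + y*(-7*l^2 + 9*l + 10) + 12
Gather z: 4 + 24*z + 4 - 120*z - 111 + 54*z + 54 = -42*z - 49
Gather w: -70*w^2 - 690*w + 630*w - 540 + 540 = -70*w^2 - 60*w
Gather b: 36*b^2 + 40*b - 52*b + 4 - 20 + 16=36*b^2 - 12*b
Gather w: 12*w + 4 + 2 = 12*w + 6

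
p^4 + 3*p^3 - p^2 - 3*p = p*(p - 1)*(p + 1)*(p + 3)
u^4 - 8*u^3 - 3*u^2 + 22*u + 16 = (u - 8)*(u - 2)*(u + 1)^2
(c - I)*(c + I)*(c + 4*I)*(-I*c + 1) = -I*c^4 + 5*c^3 + 3*I*c^2 + 5*c + 4*I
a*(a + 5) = a^2 + 5*a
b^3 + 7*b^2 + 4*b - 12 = (b - 1)*(b + 2)*(b + 6)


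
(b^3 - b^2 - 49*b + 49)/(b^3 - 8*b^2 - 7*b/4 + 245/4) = 4*(b^2 + 6*b - 7)/(4*b^2 - 4*b - 35)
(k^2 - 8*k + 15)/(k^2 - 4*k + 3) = (k - 5)/(k - 1)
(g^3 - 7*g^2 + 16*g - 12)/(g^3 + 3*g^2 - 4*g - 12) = (g^2 - 5*g + 6)/(g^2 + 5*g + 6)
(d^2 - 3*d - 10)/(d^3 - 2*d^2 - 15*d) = (d + 2)/(d*(d + 3))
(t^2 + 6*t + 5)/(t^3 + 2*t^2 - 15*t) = (t + 1)/(t*(t - 3))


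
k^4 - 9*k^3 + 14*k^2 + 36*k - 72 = (k - 6)*(k - 3)*(k - 2)*(k + 2)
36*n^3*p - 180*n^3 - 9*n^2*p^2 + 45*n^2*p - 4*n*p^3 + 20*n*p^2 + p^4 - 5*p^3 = (-4*n + p)*(-3*n + p)*(3*n + p)*(p - 5)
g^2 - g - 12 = (g - 4)*(g + 3)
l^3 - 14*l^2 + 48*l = l*(l - 8)*(l - 6)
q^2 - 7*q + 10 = (q - 5)*(q - 2)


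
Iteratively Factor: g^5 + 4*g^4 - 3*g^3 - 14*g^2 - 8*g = (g - 2)*(g^4 + 6*g^3 + 9*g^2 + 4*g) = (g - 2)*(g + 1)*(g^3 + 5*g^2 + 4*g) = (g - 2)*(g + 1)^2*(g^2 + 4*g) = (g - 2)*(g + 1)^2*(g + 4)*(g)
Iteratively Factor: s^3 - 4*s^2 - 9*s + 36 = (s - 4)*(s^2 - 9) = (s - 4)*(s - 3)*(s + 3)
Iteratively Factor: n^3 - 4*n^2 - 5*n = (n + 1)*(n^2 - 5*n) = (n - 5)*(n + 1)*(n)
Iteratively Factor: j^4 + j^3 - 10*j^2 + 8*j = (j)*(j^3 + j^2 - 10*j + 8) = j*(j - 2)*(j^2 + 3*j - 4) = j*(j - 2)*(j - 1)*(j + 4)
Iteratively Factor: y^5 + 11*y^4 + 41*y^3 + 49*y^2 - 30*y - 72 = (y + 2)*(y^4 + 9*y^3 + 23*y^2 + 3*y - 36) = (y + 2)*(y + 4)*(y^3 + 5*y^2 + 3*y - 9) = (y + 2)*(y + 3)*(y + 4)*(y^2 + 2*y - 3) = (y - 1)*(y + 2)*(y + 3)*(y + 4)*(y + 3)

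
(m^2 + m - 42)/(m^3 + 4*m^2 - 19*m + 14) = (m - 6)/(m^2 - 3*m + 2)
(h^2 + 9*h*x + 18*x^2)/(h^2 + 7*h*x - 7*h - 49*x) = (h^2 + 9*h*x + 18*x^2)/(h^2 + 7*h*x - 7*h - 49*x)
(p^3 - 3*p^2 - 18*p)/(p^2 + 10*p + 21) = p*(p - 6)/(p + 7)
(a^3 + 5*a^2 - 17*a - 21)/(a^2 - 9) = (a^2 + 8*a + 7)/(a + 3)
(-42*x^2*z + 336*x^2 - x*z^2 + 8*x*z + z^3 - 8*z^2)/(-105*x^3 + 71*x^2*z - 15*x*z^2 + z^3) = (6*x*z - 48*x + z^2 - 8*z)/(15*x^2 - 8*x*z + z^2)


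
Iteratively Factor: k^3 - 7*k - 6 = (k - 3)*(k^2 + 3*k + 2) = (k - 3)*(k + 2)*(k + 1)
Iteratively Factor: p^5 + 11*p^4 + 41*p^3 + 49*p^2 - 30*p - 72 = (p + 3)*(p^4 + 8*p^3 + 17*p^2 - 2*p - 24) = (p + 3)^2*(p^3 + 5*p^2 + 2*p - 8) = (p - 1)*(p + 3)^2*(p^2 + 6*p + 8) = (p - 1)*(p + 2)*(p + 3)^2*(p + 4)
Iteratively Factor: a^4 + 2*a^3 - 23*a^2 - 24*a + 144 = (a + 4)*(a^3 - 2*a^2 - 15*a + 36) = (a - 3)*(a + 4)*(a^2 + a - 12) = (a - 3)*(a + 4)^2*(a - 3)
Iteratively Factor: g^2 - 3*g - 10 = (g - 5)*(g + 2)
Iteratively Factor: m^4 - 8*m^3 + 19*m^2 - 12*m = (m - 1)*(m^3 - 7*m^2 + 12*m) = m*(m - 1)*(m^2 - 7*m + 12) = m*(m - 3)*(m - 1)*(m - 4)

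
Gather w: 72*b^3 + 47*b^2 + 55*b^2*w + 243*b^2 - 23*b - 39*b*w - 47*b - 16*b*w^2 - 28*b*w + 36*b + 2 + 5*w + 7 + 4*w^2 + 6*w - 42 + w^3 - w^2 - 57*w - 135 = 72*b^3 + 290*b^2 - 34*b + w^3 + w^2*(3 - 16*b) + w*(55*b^2 - 67*b - 46) - 168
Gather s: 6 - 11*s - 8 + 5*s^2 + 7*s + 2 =5*s^2 - 4*s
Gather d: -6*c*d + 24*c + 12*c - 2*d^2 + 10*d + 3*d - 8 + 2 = 36*c - 2*d^2 + d*(13 - 6*c) - 6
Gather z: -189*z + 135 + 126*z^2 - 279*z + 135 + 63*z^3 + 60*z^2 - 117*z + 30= 63*z^3 + 186*z^2 - 585*z + 300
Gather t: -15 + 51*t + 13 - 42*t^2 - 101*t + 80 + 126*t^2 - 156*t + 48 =84*t^2 - 206*t + 126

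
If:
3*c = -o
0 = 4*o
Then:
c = 0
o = 0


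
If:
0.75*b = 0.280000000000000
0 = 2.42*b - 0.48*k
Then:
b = 0.37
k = 1.88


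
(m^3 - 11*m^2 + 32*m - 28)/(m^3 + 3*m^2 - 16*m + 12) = (m^2 - 9*m + 14)/(m^2 + 5*m - 6)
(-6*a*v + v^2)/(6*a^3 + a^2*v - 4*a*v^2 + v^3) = v*(-6*a + v)/(6*a^3 + a^2*v - 4*a*v^2 + v^3)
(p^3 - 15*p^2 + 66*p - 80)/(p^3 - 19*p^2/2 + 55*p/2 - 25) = 2*(p - 8)/(2*p - 5)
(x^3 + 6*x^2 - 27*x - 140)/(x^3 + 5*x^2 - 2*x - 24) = (x^2 + 2*x - 35)/(x^2 + x - 6)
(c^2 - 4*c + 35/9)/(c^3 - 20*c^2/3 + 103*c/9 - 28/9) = (3*c - 5)/(3*c^2 - 13*c + 4)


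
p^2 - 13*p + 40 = (p - 8)*(p - 5)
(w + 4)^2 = w^2 + 8*w + 16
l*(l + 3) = l^2 + 3*l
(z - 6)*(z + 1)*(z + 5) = z^3 - 31*z - 30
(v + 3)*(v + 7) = v^2 + 10*v + 21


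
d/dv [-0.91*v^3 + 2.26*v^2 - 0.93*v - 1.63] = -2.73*v^2 + 4.52*v - 0.93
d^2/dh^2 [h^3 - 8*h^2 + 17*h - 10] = 6*h - 16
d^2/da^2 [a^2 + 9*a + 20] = 2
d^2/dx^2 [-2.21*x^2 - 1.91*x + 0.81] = -4.42000000000000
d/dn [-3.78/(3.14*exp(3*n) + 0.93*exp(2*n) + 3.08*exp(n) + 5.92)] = (35.6076*exp(2*n) + 7.0308*exp(n) + 11.6424)*exp(n)/(3.14*exp(3*n) + 0.93*exp(2*n) + 3.08*exp(n) + 5.92)^2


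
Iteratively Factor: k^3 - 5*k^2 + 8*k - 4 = (k - 2)*(k^2 - 3*k + 2) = (k - 2)*(k - 1)*(k - 2)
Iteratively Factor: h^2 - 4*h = (h)*(h - 4)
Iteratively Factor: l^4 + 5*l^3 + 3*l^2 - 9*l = (l)*(l^3 + 5*l^2 + 3*l - 9) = l*(l - 1)*(l^2 + 6*l + 9) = l*(l - 1)*(l + 3)*(l + 3)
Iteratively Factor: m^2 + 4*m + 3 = (m + 1)*(m + 3)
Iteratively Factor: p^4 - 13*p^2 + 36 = (p + 3)*(p^3 - 3*p^2 - 4*p + 12) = (p - 3)*(p + 3)*(p^2 - 4) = (p - 3)*(p + 2)*(p + 3)*(p - 2)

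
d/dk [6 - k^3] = -3*k^2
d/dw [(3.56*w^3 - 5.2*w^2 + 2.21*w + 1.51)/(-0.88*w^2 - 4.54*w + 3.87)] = (-3.1328*w^4 - 32.3248*w^3 + 66.8844*w^2 - 37.5904*w + 15.4081)/(0.7744*w^4 + 7.9904*w^3 + 13.8004*w^2 - 35.1396*w + 14.9769)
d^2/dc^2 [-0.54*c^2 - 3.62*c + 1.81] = -1.08000000000000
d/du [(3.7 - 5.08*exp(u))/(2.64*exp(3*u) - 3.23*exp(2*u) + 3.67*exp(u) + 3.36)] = (26.8224*exp(3*u) - 45.7124*exp(2*u) + 23.902*exp(u) - 30.6478)*exp(u)/(6.9696*exp(6*u) - 17.0544*exp(5*u) + 29.8105*exp(4*u) - 5.9674*exp(3*u) - 8.2367*exp(2*u) + 24.6624*exp(u) + 11.2896)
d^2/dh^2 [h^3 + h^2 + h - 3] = 6*h + 2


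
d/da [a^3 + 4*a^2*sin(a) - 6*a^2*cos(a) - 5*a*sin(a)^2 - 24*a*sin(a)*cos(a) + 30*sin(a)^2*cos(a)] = 6*a^2*sin(a) + 4*a^2*cos(a) + 3*a^2 + 8*a*sin(a) - 5*a*sin(2*a) - 12*a*cos(a) - 24*a*cos(2*a) - 15*sin(a)/2 - 12*sin(2*a) + 45*sin(3*a)/2 + 5*cos(2*a)/2 - 5/2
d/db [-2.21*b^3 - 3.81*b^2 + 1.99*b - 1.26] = -6.63*b^2 - 7.62*b + 1.99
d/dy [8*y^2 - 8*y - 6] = 16*y - 8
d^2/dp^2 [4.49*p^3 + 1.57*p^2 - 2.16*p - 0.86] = 26.94*p + 3.14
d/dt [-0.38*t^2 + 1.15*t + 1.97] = 1.15 - 0.76*t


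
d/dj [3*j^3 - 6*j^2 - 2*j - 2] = 9*j^2 - 12*j - 2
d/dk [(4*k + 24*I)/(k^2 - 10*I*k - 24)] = 4*(k^2 - 10*I*k - 2*(k - 5*I)*(k + 6*I) - 24)/(-k^2 + 10*I*k + 24)^2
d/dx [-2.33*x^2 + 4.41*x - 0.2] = 4.41 - 4.66*x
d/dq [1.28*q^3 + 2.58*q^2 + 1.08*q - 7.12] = 3.84*q^2 + 5.16*q + 1.08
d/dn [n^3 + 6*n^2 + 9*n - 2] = 3*n^2 + 12*n + 9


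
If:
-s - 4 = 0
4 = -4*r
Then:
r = -1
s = -4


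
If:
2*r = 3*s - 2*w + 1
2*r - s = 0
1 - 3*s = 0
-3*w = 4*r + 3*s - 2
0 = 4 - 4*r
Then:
No Solution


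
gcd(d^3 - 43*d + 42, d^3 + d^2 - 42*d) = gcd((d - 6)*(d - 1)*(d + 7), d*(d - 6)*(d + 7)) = d^2 + d - 42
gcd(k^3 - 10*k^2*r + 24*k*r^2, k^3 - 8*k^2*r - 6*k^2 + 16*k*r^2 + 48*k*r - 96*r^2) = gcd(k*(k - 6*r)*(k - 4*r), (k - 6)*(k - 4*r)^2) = -k + 4*r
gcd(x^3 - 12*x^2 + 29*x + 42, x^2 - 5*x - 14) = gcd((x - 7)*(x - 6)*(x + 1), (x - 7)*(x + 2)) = x - 7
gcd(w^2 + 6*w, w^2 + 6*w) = w^2 + 6*w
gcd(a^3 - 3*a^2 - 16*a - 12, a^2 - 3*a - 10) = a + 2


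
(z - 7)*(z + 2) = z^2 - 5*z - 14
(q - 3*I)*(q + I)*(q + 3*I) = q^3 + I*q^2 + 9*q + 9*I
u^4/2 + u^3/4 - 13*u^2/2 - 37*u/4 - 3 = (u/2 + 1/2)*(u - 4)*(u + 1/2)*(u + 3)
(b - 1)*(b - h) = b^2 - b*h - b + h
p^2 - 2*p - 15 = (p - 5)*(p + 3)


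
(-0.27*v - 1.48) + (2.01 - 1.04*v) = 0.53 - 1.31*v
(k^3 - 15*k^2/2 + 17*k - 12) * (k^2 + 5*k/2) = k^5 - 5*k^4 - 7*k^3/4 + 61*k^2/2 - 30*k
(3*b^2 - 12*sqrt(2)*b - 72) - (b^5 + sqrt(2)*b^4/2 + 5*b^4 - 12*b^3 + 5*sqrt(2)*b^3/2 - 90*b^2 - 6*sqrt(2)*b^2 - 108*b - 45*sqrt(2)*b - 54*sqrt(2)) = -b^5 - 5*b^4 - sqrt(2)*b^4/2 - 5*sqrt(2)*b^3/2 + 12*b^3 + 6*sqrt(2)*b^2 + 93*b^2 + 33*sqrt(2)*b + 108*b - 72 + 54*sqrt(2)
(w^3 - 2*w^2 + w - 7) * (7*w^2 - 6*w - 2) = 7*w^5 - 20*w^4 + 17*w^3 - 51*w^2 + 40*w + 14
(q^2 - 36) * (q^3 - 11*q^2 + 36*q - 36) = q^5 - 11*q^4 + 360*q^2 - 1296*q + 1296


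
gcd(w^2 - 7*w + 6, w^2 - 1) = w - 1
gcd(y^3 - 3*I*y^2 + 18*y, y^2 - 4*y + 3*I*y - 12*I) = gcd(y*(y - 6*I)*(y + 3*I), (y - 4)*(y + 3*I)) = y + 3*I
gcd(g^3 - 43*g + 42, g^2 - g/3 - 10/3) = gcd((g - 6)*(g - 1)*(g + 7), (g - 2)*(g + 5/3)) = 1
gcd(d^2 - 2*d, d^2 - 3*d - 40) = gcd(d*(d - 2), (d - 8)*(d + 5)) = 1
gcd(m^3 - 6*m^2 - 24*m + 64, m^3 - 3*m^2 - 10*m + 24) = m - 2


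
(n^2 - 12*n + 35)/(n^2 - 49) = (n - 5)/(n + 7)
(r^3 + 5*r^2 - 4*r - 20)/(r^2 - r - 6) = (r^2 + 3*r - 10)/(r - 3)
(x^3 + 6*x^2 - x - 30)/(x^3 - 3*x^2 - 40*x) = (x^2 + x - 6)/(x*(x - 8))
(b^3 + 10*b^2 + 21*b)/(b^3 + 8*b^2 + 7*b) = (b + 3)/(b + 1)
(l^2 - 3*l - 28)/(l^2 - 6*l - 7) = (l + 4)/(l + 1)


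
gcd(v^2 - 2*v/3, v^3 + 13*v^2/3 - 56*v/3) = v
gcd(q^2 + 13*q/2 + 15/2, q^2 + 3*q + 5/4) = 1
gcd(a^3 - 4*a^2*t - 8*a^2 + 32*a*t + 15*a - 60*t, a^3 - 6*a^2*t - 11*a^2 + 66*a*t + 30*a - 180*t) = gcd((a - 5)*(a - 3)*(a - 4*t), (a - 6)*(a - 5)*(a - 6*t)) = a - 5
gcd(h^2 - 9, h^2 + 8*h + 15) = h + 3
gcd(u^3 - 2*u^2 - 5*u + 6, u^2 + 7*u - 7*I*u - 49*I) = 1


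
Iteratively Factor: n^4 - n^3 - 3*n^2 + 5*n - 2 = (n - 1)*(n^3 - 3*n + 2) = (n - 1)*(n + 2)*(n^2 - 2*n + 1) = (n - 1)^2*(n + 2)*(n - 1)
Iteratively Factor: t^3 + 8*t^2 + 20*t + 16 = (t + 2)*(t^2 + 6*t + 8) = (t + 2)^2*(t + 4)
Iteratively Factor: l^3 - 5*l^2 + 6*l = (l - 2)*(l^2 - 3*l) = l*(l - 2)*(l - 3)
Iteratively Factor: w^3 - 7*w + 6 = (w + 3)*(w^2 - 3*w + 2) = (w - 1)*(w + 3)*(w - 2)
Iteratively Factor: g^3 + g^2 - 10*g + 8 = (g - 2)*(g^2 + 3*g - 4) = (g - 2)*(g + 4)*(g - 1)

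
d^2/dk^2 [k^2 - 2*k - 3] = 2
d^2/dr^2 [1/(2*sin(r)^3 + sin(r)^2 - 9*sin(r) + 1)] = (-36*sin(r)^6 - 22*sin(r)^5 + 80*sin(r)^4 + 77*sin(r)^3 - 179*sin(r)^2 - 75*sin(r) + 160)/(2*sin(r)^3 + sin(r)^2 - 9*sin(r) + 1)^3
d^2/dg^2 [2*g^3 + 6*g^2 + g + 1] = 12*g + 12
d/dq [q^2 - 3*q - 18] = 2*q - 3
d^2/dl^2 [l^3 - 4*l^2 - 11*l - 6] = 6*l - 8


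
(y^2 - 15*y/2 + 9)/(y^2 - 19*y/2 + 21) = (2*y - 3)/(2*y - 7)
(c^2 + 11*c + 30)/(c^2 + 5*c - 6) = (c + 5)/(c - 1)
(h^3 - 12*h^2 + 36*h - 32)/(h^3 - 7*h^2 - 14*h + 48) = (h - 2)/(h + 3)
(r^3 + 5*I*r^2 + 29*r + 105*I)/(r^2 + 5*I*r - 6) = (r^2 + 2*I*r + 35)/(r + 2*I)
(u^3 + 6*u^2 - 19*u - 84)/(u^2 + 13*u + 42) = (u^2 - u - 12)/(u + 6)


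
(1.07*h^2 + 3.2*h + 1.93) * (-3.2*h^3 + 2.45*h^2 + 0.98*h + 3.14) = -3.424*h^5 - 7.6185*h^4 + 2.7126*h^3 + 11.2243*h^2 + 11.9394*h + 6.0602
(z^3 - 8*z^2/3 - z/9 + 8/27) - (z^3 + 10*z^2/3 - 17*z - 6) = -6*z^2 + 152*z/9 + 170/27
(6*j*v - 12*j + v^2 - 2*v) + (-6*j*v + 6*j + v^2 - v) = -6*j + 2*v^2 - 3*v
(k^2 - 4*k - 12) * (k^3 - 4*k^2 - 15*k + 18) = k^5 - 8*k^4 - 11*k^3 + 126*k^2 + 108*k - 216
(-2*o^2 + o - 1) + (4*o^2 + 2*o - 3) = 2*o^2 + 3*o - 4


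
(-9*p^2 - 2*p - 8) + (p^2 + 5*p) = -8*p^2 + 3*p - 8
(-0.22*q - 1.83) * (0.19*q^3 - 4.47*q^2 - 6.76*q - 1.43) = -0.0418*q^4 + 0.6357*q^3 + 9.6673*q^2 + 12.6854*q + 2.6169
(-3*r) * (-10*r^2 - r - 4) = 30*r^3 + 3*r^2 + 12*r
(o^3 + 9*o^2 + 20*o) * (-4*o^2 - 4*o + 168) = -4*o^5 - 40*o^4 + 52*o^3 + 1432*o^2 + 3360*o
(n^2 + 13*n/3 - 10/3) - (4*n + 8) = n^2 + n/3 - 34/3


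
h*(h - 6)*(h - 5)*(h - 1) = h^4 - 12*h^3 + 41*h^2 - 30*h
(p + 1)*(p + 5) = p^2 + 6*p + 5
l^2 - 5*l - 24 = (l - 8)*(l + 3)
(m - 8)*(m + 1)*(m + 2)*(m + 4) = m^4 - m^3 - 42*m^2 - 104*m - 64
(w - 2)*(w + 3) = w^2 + w - 6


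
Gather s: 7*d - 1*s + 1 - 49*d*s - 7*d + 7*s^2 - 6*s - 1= 7*s^2 + s*(-49*d - 7)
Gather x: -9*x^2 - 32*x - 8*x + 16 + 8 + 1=-9*x^2 - 40*x + 25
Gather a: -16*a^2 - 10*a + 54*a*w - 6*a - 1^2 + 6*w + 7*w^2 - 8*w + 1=-16*a^2 + a*(54*w - 16) + 7*w^2 - 2*w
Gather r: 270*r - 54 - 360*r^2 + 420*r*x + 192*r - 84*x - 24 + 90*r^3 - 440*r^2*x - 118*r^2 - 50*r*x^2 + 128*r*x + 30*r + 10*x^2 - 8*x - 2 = 90*r^3 + r^2*(-440*x - 478) + r*(-50*x^2 + 548*x + 492) + 10*x^2 - 92*x - 80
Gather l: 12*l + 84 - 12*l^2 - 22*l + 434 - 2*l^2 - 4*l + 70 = -14*l^2 - 14*l + 588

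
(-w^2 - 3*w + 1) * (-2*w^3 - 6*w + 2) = 2*w^5 + 6*w^4 + 4*w^3 + 16*w^2 - 12*w + 2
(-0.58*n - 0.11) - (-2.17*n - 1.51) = 1.59*n + 1.4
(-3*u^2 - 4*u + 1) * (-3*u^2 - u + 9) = 9*u^4 + 15*u^3 - 26*u^2 - 37*u + 9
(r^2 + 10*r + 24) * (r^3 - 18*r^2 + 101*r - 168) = r^5 - 8*r^4 - 55*r^3 + 410*r^2 + 744*r - 4032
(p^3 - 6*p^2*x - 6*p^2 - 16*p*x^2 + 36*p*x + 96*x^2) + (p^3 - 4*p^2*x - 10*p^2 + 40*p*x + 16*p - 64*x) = 2*p^3 - 10*p^2*x - 16*p^2 - 16*p*x^2 + 76*p*x + 16*p + 96*x^2 - 64*x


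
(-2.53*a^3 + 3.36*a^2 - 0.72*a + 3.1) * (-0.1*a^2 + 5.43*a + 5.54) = 0.253*a^5 - 14.0739*a^4 + 4.3006*a^3 + 14.3948*a^2 + 12.8442*a + 17.174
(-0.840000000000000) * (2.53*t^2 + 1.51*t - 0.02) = -2.1252*t^2 - 1.2684*t + 0.0168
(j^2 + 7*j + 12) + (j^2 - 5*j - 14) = 2*j^2 + 2*j - 2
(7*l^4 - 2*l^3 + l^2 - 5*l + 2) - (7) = 7*l^4 - 2*l^3 + l^2 - 5*l - 5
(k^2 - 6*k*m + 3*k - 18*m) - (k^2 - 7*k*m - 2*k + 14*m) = k*m + 5*k - 32*m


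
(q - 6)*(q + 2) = q^2 - 4*q - 12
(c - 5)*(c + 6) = c^2 + c - 30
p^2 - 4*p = p*(p - 4)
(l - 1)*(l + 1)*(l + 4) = l^3 + 4*l^2 - l - 4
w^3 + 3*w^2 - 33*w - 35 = (w - 5)*(w + 1)*(w + 7)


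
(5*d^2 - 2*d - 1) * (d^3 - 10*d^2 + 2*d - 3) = 5*d^5 - 52*d^4 + 29*d^3 - 9*d^2 + 4*d + 3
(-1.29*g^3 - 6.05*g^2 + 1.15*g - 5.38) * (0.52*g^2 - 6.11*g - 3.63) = -0.6708*g^5 + 4.7359*g^4 + 42.2462*g^3 + 12.1374*g^2 + 28.6973*g + 19.5294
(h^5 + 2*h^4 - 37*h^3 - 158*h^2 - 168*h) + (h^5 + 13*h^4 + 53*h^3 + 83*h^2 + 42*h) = 2*h^5 + 15*h^4 + 16*h^3 - 75*h^2 - 126*h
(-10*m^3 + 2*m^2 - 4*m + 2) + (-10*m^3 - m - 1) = -20*m^3 + 2*m^2 - 5*m + 1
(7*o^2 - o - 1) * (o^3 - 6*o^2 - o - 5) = 7*o^5 - 43*o^4 - 2*o^3 - 28*o^2 + 6*o + 5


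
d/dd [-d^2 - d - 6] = -2*d - 1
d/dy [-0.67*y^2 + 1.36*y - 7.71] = 1.36 - 1.34*y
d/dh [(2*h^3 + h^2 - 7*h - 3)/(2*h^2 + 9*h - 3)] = (4*h^4 + 36*h^3 + 5*h^2 + 6*h + 48)/(4*h^4 + 36*h^3 + 69*h^2 - 54*h + 9)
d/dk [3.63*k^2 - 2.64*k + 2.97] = 7.26*k - 2.64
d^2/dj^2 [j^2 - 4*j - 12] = 2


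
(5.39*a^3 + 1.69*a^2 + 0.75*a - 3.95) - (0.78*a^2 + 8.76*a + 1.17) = 5.39*a^3 + 0.91*a^2 - 8.01*a - 5.12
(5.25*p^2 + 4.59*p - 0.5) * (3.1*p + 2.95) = 16.275*p^3 + 29.7165*p^2 + 11.9905*p - 1.475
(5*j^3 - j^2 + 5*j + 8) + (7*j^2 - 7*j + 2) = 5*j^3 + 6*j^2 - 2*j + 10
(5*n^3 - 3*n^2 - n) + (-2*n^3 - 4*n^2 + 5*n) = 3*n^3 - 7*n^2 + 4*n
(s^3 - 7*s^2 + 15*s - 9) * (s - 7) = s^4 - 14*s^3 + 64*s^2 - 114*s + 63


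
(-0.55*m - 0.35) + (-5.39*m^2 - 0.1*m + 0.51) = -5.39*m^2 - 0.65*m + 0.16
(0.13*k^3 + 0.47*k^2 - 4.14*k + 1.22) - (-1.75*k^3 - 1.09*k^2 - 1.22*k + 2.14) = 1.88*k^3 + 1.56*k^2 - 2.92*k - 0.92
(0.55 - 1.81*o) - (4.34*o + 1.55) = -6.15*o - 1.0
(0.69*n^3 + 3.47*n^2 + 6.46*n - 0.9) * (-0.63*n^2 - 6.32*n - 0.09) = -0.4347*n^5 - 6.5469*n^4 - 26.0623*n^3 - 40.5725*n^2 + 5.1066*n + 0.081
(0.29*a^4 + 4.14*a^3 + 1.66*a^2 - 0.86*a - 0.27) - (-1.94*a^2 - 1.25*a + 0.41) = 0.29*a^4 + 4.14*a^3 + 3.6*a^2 + 0.39*a - 0.68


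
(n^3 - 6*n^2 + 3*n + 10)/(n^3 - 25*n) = (n^2 - n - 2)/(n*(n + 5))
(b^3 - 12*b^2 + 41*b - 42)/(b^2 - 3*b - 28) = (b^2 - 5*b + 6)/(b + 4)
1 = 1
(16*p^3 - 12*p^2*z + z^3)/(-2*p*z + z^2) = -8*p^2/z + 2*p + z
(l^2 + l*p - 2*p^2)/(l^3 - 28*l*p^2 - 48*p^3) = (-l + p)/(-l^2 + 2*l*p + 24*p^2)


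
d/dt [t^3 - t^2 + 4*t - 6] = 3*t^2 - 2*t + 4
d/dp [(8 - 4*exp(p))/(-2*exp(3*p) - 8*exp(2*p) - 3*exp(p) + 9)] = 4*(-(exp(p) - 2)*(6*exp(2*p) + 16*exp(p) + 3) + 2*exp(3*p) + 8*exp(2*p) + 3*exp(p) - 9)*exp(p)/(2*exp(3*p) + 8*exp(2*p) + 3*exp(p) - 9)^2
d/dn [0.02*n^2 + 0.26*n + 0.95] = 0.04*n + 0.26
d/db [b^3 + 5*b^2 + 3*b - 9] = 3*b^2 + 10*b + 3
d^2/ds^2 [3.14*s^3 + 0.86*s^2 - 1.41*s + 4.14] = 18.84*s + 1.72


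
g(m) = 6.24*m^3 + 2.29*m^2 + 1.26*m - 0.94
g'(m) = 18.72*m^2 + 4.58*m + 1.26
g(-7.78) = -2810.62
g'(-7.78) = 1098.72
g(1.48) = 26.17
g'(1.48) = 49.04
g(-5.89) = -1203.98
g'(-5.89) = 623.72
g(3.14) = 218.78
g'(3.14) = 200.21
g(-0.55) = -1.98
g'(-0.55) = 4.40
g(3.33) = 259.07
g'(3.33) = 224.10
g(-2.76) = -118.17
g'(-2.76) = 131.22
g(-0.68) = -2.70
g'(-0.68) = 6.80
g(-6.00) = -1273.90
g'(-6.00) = 647.70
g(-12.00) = -10469.02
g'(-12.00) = 2641.98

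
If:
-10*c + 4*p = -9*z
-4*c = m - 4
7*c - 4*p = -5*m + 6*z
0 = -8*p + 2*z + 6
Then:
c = 191/200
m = 9/50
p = 731/800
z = 131/200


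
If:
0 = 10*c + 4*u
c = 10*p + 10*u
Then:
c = -2*u/5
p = -26*u/25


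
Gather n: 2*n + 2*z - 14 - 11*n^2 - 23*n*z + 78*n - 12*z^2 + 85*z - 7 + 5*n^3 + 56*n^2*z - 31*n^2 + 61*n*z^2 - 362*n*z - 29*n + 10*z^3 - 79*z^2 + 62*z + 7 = 5*n^3 + n^2*(56*z - 42) + n*(61*z^2 - 385*z + 51) + 10*z^3 - 91*z^2 + 149*z - 14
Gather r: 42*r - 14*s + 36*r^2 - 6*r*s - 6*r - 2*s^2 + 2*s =36*r^2 + r*(36 - 6*s) - 2*s^2 - 12*s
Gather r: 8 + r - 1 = r + 7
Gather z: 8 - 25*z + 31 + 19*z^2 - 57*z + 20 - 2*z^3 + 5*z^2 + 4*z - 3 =-2*z^3 + 24*z^2 - 78*z + 56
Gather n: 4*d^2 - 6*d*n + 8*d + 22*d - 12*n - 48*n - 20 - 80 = 4*d^2 + 30*d + n*(-6*d - 60) - 100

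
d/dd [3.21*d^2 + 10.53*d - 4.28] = 6.42*d + 10.53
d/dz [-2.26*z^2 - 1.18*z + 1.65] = -4.52*z - 1.18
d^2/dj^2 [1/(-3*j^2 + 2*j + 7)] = 2*(-9*j^2 + 6*j + 4*(3*j - 1)^2 + 21)/(-3*j^2 + 2*j + 7)^3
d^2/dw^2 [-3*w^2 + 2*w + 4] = -6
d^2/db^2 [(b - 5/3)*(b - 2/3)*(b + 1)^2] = 12*b^2 - 2*b - 46/9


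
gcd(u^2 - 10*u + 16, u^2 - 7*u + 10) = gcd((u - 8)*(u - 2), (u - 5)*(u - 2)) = u - 2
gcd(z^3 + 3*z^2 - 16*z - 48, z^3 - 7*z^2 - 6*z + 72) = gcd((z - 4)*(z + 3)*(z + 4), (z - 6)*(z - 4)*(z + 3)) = z^2 - z - 12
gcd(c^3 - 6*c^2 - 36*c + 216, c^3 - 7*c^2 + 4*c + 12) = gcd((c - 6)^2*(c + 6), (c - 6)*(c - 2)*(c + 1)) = c - 6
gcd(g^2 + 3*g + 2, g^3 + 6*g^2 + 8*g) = g + 2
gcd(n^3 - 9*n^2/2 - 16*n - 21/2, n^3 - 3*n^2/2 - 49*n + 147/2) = n - 7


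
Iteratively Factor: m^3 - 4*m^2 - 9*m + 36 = (m - 3)*(m^2 - m - 12) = (m - 4)*(m - 3)*(m + 3)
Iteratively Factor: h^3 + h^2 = (h + 1)*(h^2) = h*(h + 1)*(h)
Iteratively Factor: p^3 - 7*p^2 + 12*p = (p)*(p^2 - 7*p + 12) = p*(p - 4)*(p - 3)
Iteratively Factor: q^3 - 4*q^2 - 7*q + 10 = (q + 2)*(q^2 - 6*q + 5) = (q - 5)*(q + 2)*(q - 1)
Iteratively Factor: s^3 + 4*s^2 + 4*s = (s + 2)*(s^2 + 2*s) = (s + 2)^2*(s)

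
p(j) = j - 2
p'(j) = 1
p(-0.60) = -2.60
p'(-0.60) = 1.00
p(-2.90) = -4.90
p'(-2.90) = 1.00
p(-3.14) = -5.14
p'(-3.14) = 1.00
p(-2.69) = -4.69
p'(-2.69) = 1.00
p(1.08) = -0.92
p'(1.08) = 1.00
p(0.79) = -1.21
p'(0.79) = 1.00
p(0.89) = -1.11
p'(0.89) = 1.00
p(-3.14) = -5.14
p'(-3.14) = 1.00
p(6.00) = 4.00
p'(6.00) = 1.00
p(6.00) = 4.00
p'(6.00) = 1.00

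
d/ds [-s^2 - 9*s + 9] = -2*s - 9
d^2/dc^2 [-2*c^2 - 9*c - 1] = -4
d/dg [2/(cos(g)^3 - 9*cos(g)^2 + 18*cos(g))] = 6*(sin(g) + 6*sin(g)/cos(g)^2 - 6*tan(g))/((cos(g) - 6)^2*(cos(g) - 3)^2)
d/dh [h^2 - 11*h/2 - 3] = 2*h - 11/2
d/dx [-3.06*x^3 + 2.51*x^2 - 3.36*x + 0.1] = -9.18*x^2 + 5.02*x - 3.36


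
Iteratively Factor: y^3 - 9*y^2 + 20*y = (y - 4)*(y^2 - 5*y) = y*(y - 4)*(y - 5)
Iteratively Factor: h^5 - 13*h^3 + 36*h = (h + 2)*(h^4 - 2*h^3 - 9*h^2 + 18*h) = (h - 3)*(h + 2)*(h^3 + h^2 - 6*h) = (h - 3)*(h + 2)*(h + 3)*(h^2 - 2*h) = (h - 3)*(h - 2)*(h + 2)*(h + 3)*(h)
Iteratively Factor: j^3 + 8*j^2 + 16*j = (j)*(j^2 + 8*j + 16) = j*(j + 4)*(j + 4)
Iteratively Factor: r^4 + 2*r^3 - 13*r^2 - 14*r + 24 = (r - 1)*(r^3 + 3*r^2 - 10*r - 24) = (r - 1)*(r + 4)*(r^2 - r - 6) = (r - 3)*(r - 1)*(r + 4)*(r + 2)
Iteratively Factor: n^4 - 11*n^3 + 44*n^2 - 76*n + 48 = (n - 4)*(n^3 - 7*n^2 + 16*n - 12) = (n - 4)*(n - 2)*(n^2 - 5*n + 6) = (n - 4)*(n - 2)^2*(n - 3)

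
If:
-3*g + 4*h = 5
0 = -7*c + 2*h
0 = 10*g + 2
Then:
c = 11/35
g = -1/5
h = 11/10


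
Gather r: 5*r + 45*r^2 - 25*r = 45*r^2 - 20*r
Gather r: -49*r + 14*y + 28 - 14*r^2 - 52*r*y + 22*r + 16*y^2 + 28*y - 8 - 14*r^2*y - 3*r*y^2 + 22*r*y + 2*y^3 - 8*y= r^2*(-14*y - 14) + r*(-3*y^2 - 30*y - 27) + 2*y^3 + 16*y^2 + 34*y + 20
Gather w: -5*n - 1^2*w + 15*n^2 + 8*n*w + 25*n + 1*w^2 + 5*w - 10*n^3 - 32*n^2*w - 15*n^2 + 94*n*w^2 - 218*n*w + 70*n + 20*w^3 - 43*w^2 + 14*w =-10*n^3 + 90*n + 20*w^3 + w^2*(94*n - 42) + w*(-32*n^2 - 210*n + 18)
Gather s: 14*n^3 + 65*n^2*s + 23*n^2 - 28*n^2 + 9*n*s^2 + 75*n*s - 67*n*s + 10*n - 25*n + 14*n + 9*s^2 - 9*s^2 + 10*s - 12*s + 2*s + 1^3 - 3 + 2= 14*n^3 - 5*n^2 + 9*n*s^2 - n + s*(65*n^2 + 8*n)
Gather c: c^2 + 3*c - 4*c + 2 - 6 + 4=c^2 - c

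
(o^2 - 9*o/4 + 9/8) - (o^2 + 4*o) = 9/8 - 25*o/4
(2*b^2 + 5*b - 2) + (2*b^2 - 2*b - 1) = 4*b^2 + 3*b - 3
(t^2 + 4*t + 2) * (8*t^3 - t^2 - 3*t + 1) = 8*t^5 + 31*t^4 + 9*t^3 - 13*t^2 - 2*t + 2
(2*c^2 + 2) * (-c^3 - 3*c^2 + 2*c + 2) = -2*c^5 - 6*c^4 + 2*c^3 - 2*c^2 + 4*c + 4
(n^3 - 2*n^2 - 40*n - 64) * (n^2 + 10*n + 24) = n^5 + 8*n^4 - 36*n^3 - 512*n^2 - 1600*n - 1536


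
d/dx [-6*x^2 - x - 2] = -12*x - 1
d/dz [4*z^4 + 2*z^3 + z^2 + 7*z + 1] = 16*z^3 + 6*z^2 + 2*z + 7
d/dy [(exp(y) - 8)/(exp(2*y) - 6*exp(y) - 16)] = -exp(y)/(exp(2*y) + 4*exp(y) + 4)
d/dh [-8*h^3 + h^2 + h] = -24*h^2 + 2*h + 1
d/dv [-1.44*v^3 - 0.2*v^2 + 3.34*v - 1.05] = -4.32*v^2 - 0.4*v + 3.34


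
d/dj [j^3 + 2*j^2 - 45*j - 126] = 3*j^2 + 4*j - 45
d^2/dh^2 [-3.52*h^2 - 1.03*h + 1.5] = -7.04000000000000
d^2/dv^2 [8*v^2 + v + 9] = 16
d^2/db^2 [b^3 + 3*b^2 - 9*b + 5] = 6*b + 6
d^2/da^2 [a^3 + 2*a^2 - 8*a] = 6*a + 4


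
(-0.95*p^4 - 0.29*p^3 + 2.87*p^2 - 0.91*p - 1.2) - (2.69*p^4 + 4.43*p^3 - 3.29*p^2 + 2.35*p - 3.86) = -3.64*p^4 - 4.72*p^3 + 6.16*p^2 - 3.26*p + 2.66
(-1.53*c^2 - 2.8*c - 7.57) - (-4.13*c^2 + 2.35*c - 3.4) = 2.6*c^2 - 5.15*c - 4.17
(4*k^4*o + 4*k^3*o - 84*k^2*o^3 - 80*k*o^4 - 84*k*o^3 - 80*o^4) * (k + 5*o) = 4*k^5*o + 20*k^4*o^2 + 4*k^4*o - 84*k^3*o^3 + 20*k^3*o^2 - 500*k^2*o^4 - 84*k^2*o^3 - 400*k*o^5 - 500*k*o^4 - 400*o^5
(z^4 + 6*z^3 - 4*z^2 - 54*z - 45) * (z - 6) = z^5 - 40*z^3 - 30*z^2 + 279*z + 270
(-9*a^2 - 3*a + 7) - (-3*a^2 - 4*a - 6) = -6*a^2 + a + 13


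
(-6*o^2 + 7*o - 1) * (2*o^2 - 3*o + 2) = -12*o^4 + 32*o^3 - 35*o^2 + 17*o - 2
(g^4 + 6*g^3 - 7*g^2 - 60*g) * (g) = g^5 + 6*g^4 - 7*g^3 - 60*g^2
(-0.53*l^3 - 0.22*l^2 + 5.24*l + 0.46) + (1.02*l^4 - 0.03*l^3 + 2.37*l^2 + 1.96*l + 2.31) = 1.02*l^4 - 0.56*l^3 + 2.15*l^2 + 7.2*l + 2.77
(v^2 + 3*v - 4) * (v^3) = v^5 + 3*v^4 - 4*v^3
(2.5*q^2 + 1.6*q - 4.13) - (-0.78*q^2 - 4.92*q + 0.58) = 3.28*q^2 + 6.52*q - 4.71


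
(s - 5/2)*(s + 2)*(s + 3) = s^3 + 5*s^2/2 - 13*s/2 - 15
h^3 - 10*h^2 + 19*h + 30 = (h - 6)*(h - 5)*(h + 1)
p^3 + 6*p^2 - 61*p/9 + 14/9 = (p - 2/3)*(p - 1/3)*(p + 7)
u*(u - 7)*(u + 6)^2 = u^4 + 5*u^3 - 48*u^2 - 252*u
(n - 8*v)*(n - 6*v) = n^2 - 14*n*v + 48*v^2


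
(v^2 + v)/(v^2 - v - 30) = v*(v + 1)/(v^2 - v - 30)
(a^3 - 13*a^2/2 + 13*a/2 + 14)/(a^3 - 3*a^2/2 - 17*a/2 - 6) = (2*a - 7)/(2*a + 3)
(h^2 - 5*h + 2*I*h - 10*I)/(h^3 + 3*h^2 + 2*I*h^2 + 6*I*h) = (h - 5)/(h*(h + 3))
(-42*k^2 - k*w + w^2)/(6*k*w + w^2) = (-7*k + w)/w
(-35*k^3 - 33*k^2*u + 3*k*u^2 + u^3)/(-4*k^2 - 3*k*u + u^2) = (-35*k^2 + 2*k*u + u^2)/(-4*k + u)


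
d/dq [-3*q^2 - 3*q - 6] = -6*q - 3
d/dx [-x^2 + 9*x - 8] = 9 - 2*x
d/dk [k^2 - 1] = 2*k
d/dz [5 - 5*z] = -5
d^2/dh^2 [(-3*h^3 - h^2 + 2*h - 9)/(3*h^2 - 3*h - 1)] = 2*(-27*h^3 - 279*h^2 + 252*h - 115)/(27*h^6 - 81*h^5 + 54*h^4 + 27*h^3 - 18*h^2 - 9*h - 1)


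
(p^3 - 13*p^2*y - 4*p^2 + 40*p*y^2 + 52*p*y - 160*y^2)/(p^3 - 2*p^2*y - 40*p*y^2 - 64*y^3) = (p^2 - 5*p*y - 4*p + 20*y)/(p^2 + 6*p*y + 8*y^2)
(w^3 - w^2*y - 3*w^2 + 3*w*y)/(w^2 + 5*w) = (w^2 - w*y - 3*w + 3*y)/(w + 5)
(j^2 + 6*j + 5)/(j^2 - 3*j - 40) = (j + 1)/(j - 8)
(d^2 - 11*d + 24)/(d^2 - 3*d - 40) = (d - 3)/(d + 5)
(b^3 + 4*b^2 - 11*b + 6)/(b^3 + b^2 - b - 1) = (b^2 + 5*b - 6)/(b^2 + 2*b + 1)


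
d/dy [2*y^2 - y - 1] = 4*y - 1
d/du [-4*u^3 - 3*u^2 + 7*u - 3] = -12*u^2 - 6*u + 7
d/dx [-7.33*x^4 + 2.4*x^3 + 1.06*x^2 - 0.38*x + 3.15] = -29.32*x^3 + 7.2*x^2 + 2.12*x - 0.38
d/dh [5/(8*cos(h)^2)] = 5*sin(h)/(4*cos(h)^3)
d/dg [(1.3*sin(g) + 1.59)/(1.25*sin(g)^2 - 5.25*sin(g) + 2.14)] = (-1.625*sin(g)^2 - 3.975*sin(g) + 11.1295)*cos(g)/(1.5625*sin(g)^4 - 13.125*sin(g)^3 + 32.9125*sin(g)^2 - 22.47*sin(g) + 4.5796)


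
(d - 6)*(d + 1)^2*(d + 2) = d^4 - 2*d^3 - 19*d^2 - 28*d - 12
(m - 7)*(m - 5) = m^2 - 12*m + 35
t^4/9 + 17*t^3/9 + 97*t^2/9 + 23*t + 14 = (t/3 + 1/3)*(t/3 + 1)*(t + 6)*(t + 7)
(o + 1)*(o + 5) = o^2 + 6*o + 5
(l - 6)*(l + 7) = l^2 + l - 42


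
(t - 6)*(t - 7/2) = t^2 - 19*t/2 + 21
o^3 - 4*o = o*(o - 2)*(o + 2)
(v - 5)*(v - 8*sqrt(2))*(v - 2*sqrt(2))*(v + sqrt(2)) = v^4 - 9*sqrt(2)*v^3 - 5*v^3 + 12*v^2 + 45*sqrt(2)*v^2 - 60*v + 32*sqrt(2)*v - 160*sqrt(2)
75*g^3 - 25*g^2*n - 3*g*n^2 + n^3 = (-5*g + n)*(-3*g + n)*(5*g + n)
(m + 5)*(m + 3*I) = m^2 + 5*m + 3*I*m + 15*I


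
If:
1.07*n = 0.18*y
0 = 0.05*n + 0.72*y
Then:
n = 0.00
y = 0.00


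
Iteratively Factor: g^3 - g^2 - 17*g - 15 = (g + 3)*(g^2 - 4*g - 5) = (g - 5)*(g + 3)*(g + 1)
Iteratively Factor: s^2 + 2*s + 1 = (s + 1)*(s + 1)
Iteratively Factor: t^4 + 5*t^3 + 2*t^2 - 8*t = (t - 1)*(t^3 + 6*t^2 + 8*t) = t*(t - 1)*(t^2 + 6*t + 8) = t*(t - 1)*(t + 4)*(t + 2)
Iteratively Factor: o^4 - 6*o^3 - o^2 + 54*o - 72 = (o - 3)*(o^3 - 3*o^2 - 10*o + 24) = (o - 3)*(o - 2)*(o^2 - o - 12) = (o - 4)*(o - 3)*(o - 2)*(o + 3)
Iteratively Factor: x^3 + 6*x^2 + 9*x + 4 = (x + 1)*(x^2 + 5*x + 4) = (x + 1)^2*(x + 4)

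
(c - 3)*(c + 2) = c^2 - c - 6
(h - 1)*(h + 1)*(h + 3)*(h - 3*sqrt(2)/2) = h^4 - 3*sqrt(2)*h^3/2 + 3*h^3 - 9*sqrt(2)*h^2/2 - h^2 - 3*h + 3*sqrt(2)*h/2 + 9*sqrt(2)/2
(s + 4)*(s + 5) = s^2 + 9*s + 20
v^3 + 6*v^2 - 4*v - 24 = (v - 2)*(v + 2)*(v + 6)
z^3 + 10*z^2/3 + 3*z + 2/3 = (z + 1/3)*(z + 1)*(z + 2)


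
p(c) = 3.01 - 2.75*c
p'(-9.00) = -2.75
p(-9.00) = 27.76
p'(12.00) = -2.75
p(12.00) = -29.99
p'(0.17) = -2.75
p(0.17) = 2.54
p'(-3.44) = -2.75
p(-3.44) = 12.47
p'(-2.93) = -2.75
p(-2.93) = 11.07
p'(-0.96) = -2.75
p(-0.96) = 5.65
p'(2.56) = -2.75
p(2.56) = -4.03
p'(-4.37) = -2.75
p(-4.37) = 15.03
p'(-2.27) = -2.75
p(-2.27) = 9.25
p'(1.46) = -2.75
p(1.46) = -1.00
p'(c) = -2.75000000000000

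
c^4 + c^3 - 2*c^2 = c^2*(c - 1)*(c + 2)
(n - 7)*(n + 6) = n^2 - n - 42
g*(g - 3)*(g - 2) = g^3 - 5*g^2 + 6*g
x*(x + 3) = x^2 + 3*x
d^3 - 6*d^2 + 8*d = d*(d - 4)*(d - 2)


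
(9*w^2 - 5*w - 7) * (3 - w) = -9*w^3 + 32*w^2 - 8*w - 21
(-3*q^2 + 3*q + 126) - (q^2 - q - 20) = -4*q^2 + 4*q + 146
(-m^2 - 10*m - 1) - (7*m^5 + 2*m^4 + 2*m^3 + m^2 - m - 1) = -7*m^5 - 2*m^4 - 2*m^3 - 2*m^2 - 9*m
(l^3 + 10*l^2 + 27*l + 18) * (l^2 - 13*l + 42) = l^5 - 3*l^4 - 61*l^3 + 87*l^2 + 900*l + 756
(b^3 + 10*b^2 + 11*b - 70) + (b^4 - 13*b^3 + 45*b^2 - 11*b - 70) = b^4 - 12*b^3 + 55*b^2 - 140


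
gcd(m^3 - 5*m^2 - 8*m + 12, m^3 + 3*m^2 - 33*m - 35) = 1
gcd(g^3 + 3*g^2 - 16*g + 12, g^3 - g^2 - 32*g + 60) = g^2 + 4*g - 12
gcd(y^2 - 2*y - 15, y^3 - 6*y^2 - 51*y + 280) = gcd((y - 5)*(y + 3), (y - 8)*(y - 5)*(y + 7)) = y - 5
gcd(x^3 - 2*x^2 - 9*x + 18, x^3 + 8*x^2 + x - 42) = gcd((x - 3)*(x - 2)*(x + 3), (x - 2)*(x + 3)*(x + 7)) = x^2 + x - 6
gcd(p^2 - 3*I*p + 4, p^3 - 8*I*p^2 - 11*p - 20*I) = p^2 - 3*I*p + 4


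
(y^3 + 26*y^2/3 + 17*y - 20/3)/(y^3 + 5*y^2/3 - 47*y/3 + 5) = (y + 4)/(y - 3)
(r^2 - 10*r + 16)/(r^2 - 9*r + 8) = (r - 2)/(r - 1)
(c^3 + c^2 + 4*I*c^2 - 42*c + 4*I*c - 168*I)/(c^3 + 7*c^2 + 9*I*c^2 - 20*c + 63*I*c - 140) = (c - 6)/(c + 5*I)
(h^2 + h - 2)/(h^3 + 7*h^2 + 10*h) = (h - 1)/(h*(h + 5))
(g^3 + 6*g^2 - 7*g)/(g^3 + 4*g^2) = (g^2 + 6*g - 7)/(g*(g + 4))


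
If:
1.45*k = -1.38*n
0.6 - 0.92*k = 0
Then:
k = 0.65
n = -0.69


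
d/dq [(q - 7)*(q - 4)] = 2*q - 11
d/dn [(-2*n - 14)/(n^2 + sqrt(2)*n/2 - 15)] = 4*(-2*n^2 - sqrt(2)*n + (n + 7)*(4*n + sqrt(2)) + 30)/(2*n^2 + sqrt(2)*n - 30)^2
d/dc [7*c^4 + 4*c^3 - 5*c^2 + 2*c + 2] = 28*c^3 + 12*c^2 - 10*c + 2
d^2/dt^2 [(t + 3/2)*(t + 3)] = 2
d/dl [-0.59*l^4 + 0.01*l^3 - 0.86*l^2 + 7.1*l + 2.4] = -2.36*l^3 + 0.03*l^2 - 1.72*l + 7.1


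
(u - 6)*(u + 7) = u^2 + u - 42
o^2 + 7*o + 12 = (o + 3)*(o + 4)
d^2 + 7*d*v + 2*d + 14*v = (d + 2)*(d + 7*v)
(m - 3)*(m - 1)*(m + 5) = m^3 + m^2 - 17*m + 15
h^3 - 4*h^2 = h^2*(h - 4)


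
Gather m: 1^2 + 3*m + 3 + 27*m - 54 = 30*m - 50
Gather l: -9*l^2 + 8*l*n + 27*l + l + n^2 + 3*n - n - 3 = -9*l^2 + l*(8*n + 28) + n^2 + 2*n - 3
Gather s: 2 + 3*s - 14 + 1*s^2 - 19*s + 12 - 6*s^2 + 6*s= -5*s^2 - 10*s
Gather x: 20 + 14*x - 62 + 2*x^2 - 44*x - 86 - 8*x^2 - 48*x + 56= -6*x^2 - 78*x - 72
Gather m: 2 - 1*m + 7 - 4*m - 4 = 5 - 5*m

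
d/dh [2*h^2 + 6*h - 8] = 4*h + 6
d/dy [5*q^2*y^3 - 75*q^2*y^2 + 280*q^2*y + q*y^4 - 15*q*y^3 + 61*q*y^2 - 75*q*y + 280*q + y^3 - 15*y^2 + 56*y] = 15*q^2*y^2 - 150*q^2*y + 280*q^2 + 4*q*y^3 - 45*q*y^2 + 122*q*y - 75*q + 3*y^2 - 30*y + 56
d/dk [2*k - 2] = 2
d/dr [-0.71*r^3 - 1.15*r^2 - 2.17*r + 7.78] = -2.13*r^2 - 2.3*r - 2.17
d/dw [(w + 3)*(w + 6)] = 2*w + 9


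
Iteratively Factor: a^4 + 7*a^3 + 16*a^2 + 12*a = (a + 2)*(a^3 + 5*a^2 + 6*a) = a*(a + 2)*(a^2 + 5*a + 6) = a*(a + 2)^2*(a + 3)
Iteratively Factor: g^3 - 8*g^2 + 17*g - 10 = (g - 2)*(g^2 - 6*g + 5) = (g - 5)*(g - 2)*(g - 1)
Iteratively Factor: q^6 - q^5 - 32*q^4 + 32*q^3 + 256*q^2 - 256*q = (q)*(q^5 - q^4 - 32*q^3 + 32*q^2 + 256*q - 256) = q*(q - 1)*(q^4 - 32*q^2 + 256) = q*(q - 1)*(q + 4)*(q^3 - 4*q^2 - 16*q + 64) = q*(q - 4)*(q - 1)*(q + 4)*(q^2 - 16) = q*(q - 4)^2*(q - 1)*(q + 4)*(q + 4)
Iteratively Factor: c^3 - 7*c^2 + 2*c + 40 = (c + 2)*(c^2 - 9*c + 20) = (c - 5)*(c + 2)*(c - 4)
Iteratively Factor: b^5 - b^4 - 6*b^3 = (b)*(b^4 - b^3 - 6*b^2) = b^2*(b^3 - b^2 - 6*b) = b^3*(b^2 - b - 6) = b^3*(b - 3)*(b + 2)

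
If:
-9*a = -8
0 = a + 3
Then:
No Solution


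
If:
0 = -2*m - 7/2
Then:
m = -7/4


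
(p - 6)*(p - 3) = p^2 - 9*p + 18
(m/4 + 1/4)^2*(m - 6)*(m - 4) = m^4/16 - m^3/2 + 5*m^2/16 + 19*m/8 + 3/2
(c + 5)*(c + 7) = c^2 + 12*c + 35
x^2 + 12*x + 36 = (x + 6)^2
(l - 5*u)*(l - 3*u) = l^2 - 8*l*u + 15*u^2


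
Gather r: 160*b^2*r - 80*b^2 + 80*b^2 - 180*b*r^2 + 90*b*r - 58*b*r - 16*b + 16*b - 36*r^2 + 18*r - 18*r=r^2*(-180*b - 36) + r*(160*b^2 + 32*b)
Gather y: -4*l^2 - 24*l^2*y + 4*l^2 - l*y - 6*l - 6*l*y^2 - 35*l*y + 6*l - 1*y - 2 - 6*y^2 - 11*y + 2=y^2*(-6*l - 6) + y*(-24*l^2 - 36*l - 12)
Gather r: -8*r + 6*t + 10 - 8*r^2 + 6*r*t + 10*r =-8*r^2 + r*(6*t + 2) + 6*t + 10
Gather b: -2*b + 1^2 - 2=-2*b - 1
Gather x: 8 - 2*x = 8 - 2*x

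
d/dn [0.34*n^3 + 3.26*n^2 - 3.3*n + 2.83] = 1.02*n^2 + 6.52*n - 3.3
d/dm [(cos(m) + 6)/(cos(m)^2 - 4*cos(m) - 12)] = (cos(m)^2 + 12*cos(m) - 12)*sin(m)/(sin(m)^2 + 4*cos(m) + 11)^2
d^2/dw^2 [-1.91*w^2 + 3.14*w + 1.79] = -3.82000000000000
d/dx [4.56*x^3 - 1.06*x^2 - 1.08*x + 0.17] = 13.68*x^2 - 2.12*x - 1.08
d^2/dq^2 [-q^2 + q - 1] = -2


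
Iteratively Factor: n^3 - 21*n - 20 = (n - 5)*(n^2 + 5*n + 4) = (n - 5)*(n + 1)*(n + 4)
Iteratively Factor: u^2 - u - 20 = (u + 4)*(u - 5)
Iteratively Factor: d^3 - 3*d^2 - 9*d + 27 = (d + 3)*(d^2 - 6*d + 9) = (d - 3)*(d + 3)*(d - 3)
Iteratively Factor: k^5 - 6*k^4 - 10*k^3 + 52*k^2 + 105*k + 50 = (k + 2)*(k^4 - 8*k^3 + 6*k^2 + 40*k + 25) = (k + 1)*(k + 2)*(k^3 - 9*k^2 + 15*k + 25) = (k - 5)*(k + 1)*(k + 2)*(k^2 - 4*k - 5) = (k - 5)^2*(k + 1)*(k + 2)*(k + 1)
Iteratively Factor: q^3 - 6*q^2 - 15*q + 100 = (q - 5)*(q^2 - q - 20) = (q - 5)^2*(q + 4)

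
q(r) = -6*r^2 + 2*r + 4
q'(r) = 2 - 12*r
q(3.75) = -72.88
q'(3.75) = -43.00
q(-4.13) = -106.60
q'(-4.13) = 51.56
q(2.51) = -28.78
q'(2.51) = -28.12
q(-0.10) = 3.74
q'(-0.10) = 3.20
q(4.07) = -87.25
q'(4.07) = -46.84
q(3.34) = -56.25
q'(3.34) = -38.08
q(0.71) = 2.40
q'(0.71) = -6.52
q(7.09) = -283.43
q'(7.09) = -83.08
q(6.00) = -200.00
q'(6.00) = -70.00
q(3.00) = -44.00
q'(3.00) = -34.00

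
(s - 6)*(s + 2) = s^2 - 4*s - 12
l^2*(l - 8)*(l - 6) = l^4 - 14*l^3 + 48*l^2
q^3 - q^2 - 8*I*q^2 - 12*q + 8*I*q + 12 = (q - 1)*(q - 6*I)*(q - 2*I)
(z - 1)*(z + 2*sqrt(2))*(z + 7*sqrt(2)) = z^3 - z^2 + 9*sqrt(2)*z^2 - 9*sqrt(2)*z + 28*z - 28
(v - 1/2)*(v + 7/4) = v^2 + 5*v/4 - 7/8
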